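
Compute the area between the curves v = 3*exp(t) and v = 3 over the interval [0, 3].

On [0, 3], (3*exp(t)) - (3) = 3*exp(t) - 3 is ≥ 0 throughout, so the area is a single integral of |3*exp(t) - 3|.
∫[0,3] (3*exp(t) - 3) dt = -12 + 3*exp(3).

-12 + 3*exp(3)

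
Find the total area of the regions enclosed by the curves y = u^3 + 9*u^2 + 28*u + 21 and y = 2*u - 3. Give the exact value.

1/2

Set the curves equal: u^3 + 9*u^2 + 28*u + 21 = 2*u - 3, so u^3 + 9*u^2 + 26*u + 24 = 0, which factors as (u + 2)*(u + 3)*(u + 4) = 0. The curves meet at u = -4, -3, -2.
On [-4, -3], y = u^3 + 9*u^2 + 28*u + 21 is on top; that piece has area ∫[-4,-3] (u^3 + 9*u^2 + 26*u + 24) du = 1/4.
On [-3, -2], y = 2*u - 3 is on top; that piece has area ∫[-3,-2] (-(u^3 + 9*u^2 + 26*u + 24)) du = 1/4.
Total enclosed area = 1/4 + 1/4 = 1/2.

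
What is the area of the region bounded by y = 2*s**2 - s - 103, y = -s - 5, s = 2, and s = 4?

On [2, 4], (2*s**2 - s - 103) - (-s - 5) = 2*s**2 - 98 is ≤ 0 throughout, so the area is a single integral of |2*s**2 - 98|.
∫[2,4] (2*s**2 - 98) ds = -476/3; the area of that piece is 476/3.

476/3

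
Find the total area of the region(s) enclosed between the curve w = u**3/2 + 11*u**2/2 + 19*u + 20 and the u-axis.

37/24

The curve meets the u-axis where u**3/2 + 11*u**2/2 + 19*u + 20 = 0, i.e. (u + 2)*(u + 4)*(u + 5)/2 = 0, at u = -5, -4, -2.
On [-5, -4] the curve lies above the axis; ∫[-5,-4] (u**3/2 + 11*u**2/2 + 19*u + 20) du = 5/24, giving area 5/24.
On [-4, -2] the curve lies below the axis; ∫[-4,-2] (u**3/2 + 11*u**2/2 + 19*u + 20) du = -4/3, giving area 4/3.
Total area = 5/24 + 4/3 = 37/24.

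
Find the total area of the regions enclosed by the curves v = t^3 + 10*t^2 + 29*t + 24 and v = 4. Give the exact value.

Set the curves equal: t^3 + 10*t^2 + 29*t + 24 = 4, so t^3 + 10*t^2 + 29*t + 20 = 0, which factors as (t + 1)*(t + 4)*(t + 5) = 0. The curves meet at t = -5, -4, -1.
On [-5, -4], v = t^3 + 10*t^2 + 29*t + 24 is on top; that piece has area ∫[-5,-4] (t^3 + 10*t^2 + 29*t + 20) dt = 7/12.
On [-4, -1], v = 4 is on top; that piece has area ∫[-4,-1] (-(t^3 + 10*t^2 + 29*t + 20)) dt = 45/4.
Total enclosed area = 7/12 + 45/4 = 71/6.

71/6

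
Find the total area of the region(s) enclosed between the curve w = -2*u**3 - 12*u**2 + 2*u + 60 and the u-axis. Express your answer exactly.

The curve meets the u-axis where -2*u**3 - 12*u**2 + 2*u + 60 = 0, i.e. -2*(u - 2)*(u + 3)*(u + 5) = 0, at u = -5, -3, 2.
On [-5, -3] the curve lies below the axis; ∫[-5,-3] (-2*u**3 - 12*u**2 + 2*u + 60) du = -16, giving area 16.
On [-3, 2] the curve lies above the axis; ∫[-3,2] (-2*u**3 - 12*u**2 + 2*u + 60) du = 375/2, giving area 375/2.
Total area = 16 + 375/2 = 407/2.

407/2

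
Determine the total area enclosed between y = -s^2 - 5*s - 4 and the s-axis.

9/2

The curve meets the s-axis where -s^2 - 5*s - 4 = 0, i.e. -(s + 1)*(s + 4) = 0, at s = -4, -1.
On [-4, -1] the curve lies above the axis; ∫[-4,-1] (-s^2 - 5*s - 4) ds = 9/2, giving area 9/2.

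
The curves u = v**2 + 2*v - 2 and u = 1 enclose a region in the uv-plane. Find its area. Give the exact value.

Both boundary curves give u as a function of v, so integrate with respect to v. Setting them equal: v**2 + 2*v - 3 = 0, i.e. (v - 1)*(v + 3) = 0, so they meet at v = -3, 1.
For v in [-3, 1], u = v**2 + 2*v - 2 is on the left; area = ∫[-3,1] (-(v**2 + 2*v - 3)) dv = 32/3.

32/3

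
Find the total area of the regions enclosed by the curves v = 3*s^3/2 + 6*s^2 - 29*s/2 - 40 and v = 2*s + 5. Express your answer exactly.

Set the curves equal: 3*s^3/2 + 6*s^2 - 29*s/2 - 40 = 2*s + 5, so 3*s^3/2 + 6*s^2 - 33*s/2 - 45 = 0, which factors as 3*(s - 3)*(s + 2)*(s + 5)/2 = 0. The curves meet at s = -5, -2, 3.
On [-5, -2], v = 3*s^3/2 + 6*s^2 - 29*s/2 - 40 is on top; that piece has area ∫[-5,-2] (3*s^3/2 + 6*s^2 - 33*s/2 - 45) ds = 351/8.
On [-2, 3], v = 2*s + 5 is on top; that piece has area ∫[-2,3] (-(3*s^3/2 + 6*s^2 - 33*s/2 - 45)) ds = 1375/8.
Total enclosed area = 351/8 + 1375/8 = 863/4.

863/4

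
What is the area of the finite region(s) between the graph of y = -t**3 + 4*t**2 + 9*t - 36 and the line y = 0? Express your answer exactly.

The curve meets the t-axis where -t**3 + 4*t**2 + 9*t - 36 = 0, i.e. -(t - 4)*(t - 3)*(t + 3) = 0, at t = -3, 3, 4.
On [-3, 3] the curve lies below the axis; ∫[-3,3] (-t**3 + 4*t**2 + 9*t - 36) dt = -144, giving area 144.
On [3, 4] the curve lies above the axis; ∫[3,4] (-t**3 + 4*t**2 + 9*t - 36) dt = 13/12, giving area 13/12.
Total area = 144 + 13/12 = 1741/12.

1741/12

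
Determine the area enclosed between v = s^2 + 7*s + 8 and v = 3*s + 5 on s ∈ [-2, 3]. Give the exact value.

38

The difference (s^2 + 7*s + 8) - (3*s + 5) = s^2 + 4*s + 3 changes sign at s = -1 inside [-2, 3], so split the integral there.
∫[-2,-1] (s^2 + 4*s + 3) ds = -2/3; the area of that piece is 2/3.
∫[-1,3] (s^2 + 4*s + 3) ds = 112/3.
Total area = 2/3 + 112/3 = 38.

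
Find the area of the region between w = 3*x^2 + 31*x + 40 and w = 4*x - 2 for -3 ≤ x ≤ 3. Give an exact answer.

The difference (3*x^2 + 31*x + 40) - (4*x - 2) = 3*x^2 + 27*x + 42 changes sign at x = -2 inside [-3, 3], so split the integral there.
∫[-3,-2] (3*x^2 + 27*x + 42) dx = -13/2; the area of that piece is 13/2.
∫[-2,3] (3*x^2 + 27*x + 42) dx = 625/2.
Total area = 13/2 + 625/2 = 319.

319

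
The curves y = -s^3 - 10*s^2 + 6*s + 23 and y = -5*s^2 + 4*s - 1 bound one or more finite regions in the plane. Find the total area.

443/6

Set the curves equal: -s^3 - 10*s^2 + 6*s + 23 = -5*s^2 + 4*s - 1, so -s^3 - 5*s^2 + 2*s + 24 = 0, which factors as -(s - 2)*(s + 3)*(s + 4) = 0. The curves meet at s = -4, -3, 2.
On [-4, -3], y = -5*s^2 + 4*s - 1 is on top; that piece has area ∫[-4,-3] (-(-s^3 - 5*s^2 + 2*s + 24)) ds = 11/12.
On [-3, 2], y = -s^3 - 10*s^2 + 6*s + 23 is on top; that piece has area ∫[-3,2] (-s^3 - 5*s^2 + 2*s + 24) ds = 875/12.
Total enclosed area = 11/12 + 875/12 = 443/6.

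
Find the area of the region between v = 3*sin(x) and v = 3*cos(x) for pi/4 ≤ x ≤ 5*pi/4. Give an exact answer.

On [pi/4, 5*pi/4], (3*sin(x)) - (3*cos(x)) = 3*sin(x) - 3*cos(x) is ≥ 0 throughout, so the area is a single integral of |3*sin(x) - 3*cos(x)|.
∫[pi/4,5*pi/4] (3*sin(x) - 3*cos(x)) dx = 6*sqrt(2).

6*sqrt(2)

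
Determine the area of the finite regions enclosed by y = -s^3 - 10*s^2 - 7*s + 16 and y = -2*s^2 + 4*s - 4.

Set the curves equal: -s^3 - 10*s^2 - 7*s + 16 = -2*s^2 + 4*s - 4, so -s^3 - 8*s^2 - 11*s + 20 = 0, which factors as -(s - 1)*(s + 4)*(s + 5) = 0. The curves meet at s = -5, -4, 1.
On [-5, -4], y = -2*s^2 + 4*s - 4 is on top; that piece has area ∫[-5,-4] (-(-s^3 - 8*s^2 - 11*s + 20)) ds = 11/12.
On [-4, 1], y = -s^3 - 10*s^2 - 7*s + 16 is on top; that piece has area ∫[-4,1] (-s^3 - 8*s^2 - 11*s + 20) ds = 875/12.
Total enclosed area = 11/12 + 875/12 = 443/6.

443/6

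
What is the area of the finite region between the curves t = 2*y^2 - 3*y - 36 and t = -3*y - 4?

512/3

Both boundary curves give t as a function of y, so integrate with respect to y. Setting them equal: 2*y^2 - 32 = 0, i.e. 2*(y - 4)*(y + 4) = 0, so they meet at y = -4, 4.
For y in [-4, 4], t = 2*y^2 - 3*y - 36 is on the left; area = ∫[-4,4] (-(2*y^2 - 32)) dy = 512/3.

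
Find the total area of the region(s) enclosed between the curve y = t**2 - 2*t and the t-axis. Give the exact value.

The curve meets the t-axis where t**2 - 2*t = 0, i.e. t*(t - 2) = 0, at t = 0, 2.
On [0, 2] the curve lies below the axis; ∫[0,2] (t**2 - 2*t) dt = -4/3, giving area 4/3.

4/3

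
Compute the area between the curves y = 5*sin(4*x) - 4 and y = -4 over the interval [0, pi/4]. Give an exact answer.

On [0, pi/4], (5*sin(4*x) - 4) - (-4) = 5*sin(4*x) is ≥ 0 throughout, so the area is a single integral of |5*sin(4*x)|.
∫[0,pi/4] (5*sin(4*x)) dx = 5/2.

5/2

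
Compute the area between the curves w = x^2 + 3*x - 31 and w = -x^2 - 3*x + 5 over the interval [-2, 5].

The difference (x^2 + 3*x - 31) - (-x^2 - 3*x + 5) = 2*x^2 + 6*x - 36 changes sign at x = 3 inside [-2, 5], so split the integral there.
∫[-2,3] (2*x^2 + 6*x - 36) dx = -425/3; the area of that piece is 425/3.
∫[3,5] (2*x^2 + 6*x - 36) dx = 124/3.
Total area = 425/3 + 124/3 = 183.

183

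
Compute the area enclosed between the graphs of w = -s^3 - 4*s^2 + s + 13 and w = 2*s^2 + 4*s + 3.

Set the curves equal: -s^3 - 4*s^2 + s + 13 = 2*s^2 + 4*s + 3, so -s^3 - 6*s^2 - 3*s + 10 = 0, which factors as -(s - 1)*(s + 2)*(s + 5) = 0. The curves meet at s = -5, -2, 1.
On [-5, -2], w = 2*s^2 + 4*s + 3 is on top; that piece has area ∫[-5,-2] (-(-s^3 - 6*s^2 - 3*s + 10)) ds = 81/4.
On [-2, 1], w = -s^3 - 4*s^2 + s + 13 is on top; that piece has area ∫[-2,1] (-s^3 - 6*s^2 - 3*s + 10) ds = 81/4.
Total enclosed area = 81/4 + 81/4 = 81/2.

81/2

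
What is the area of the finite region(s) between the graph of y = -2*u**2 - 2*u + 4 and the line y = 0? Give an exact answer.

The curve meets the u-axis where -2*u**2 - 2*u + 4 = 0, i.e. -2*(u - 1)*(u + 2) = 0, at u = -2, 1.
On [-2, 1] the curve lies above the axis; ∫[-2,1] (-2*u**2 - 2*u + 4) du = 9, giving area 9.

9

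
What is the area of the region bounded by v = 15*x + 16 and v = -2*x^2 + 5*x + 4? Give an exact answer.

1/3

Set the curves equal: 15*x + 16 = -2*x^2 + 5*x + 4, so 2*x^2 + 10*x + 12 = 0, which factors as 2*(x + 2)*(x + 3) = 0. The curves meet at x = -3, -2.
On [-3, -2], v = -2*x^2 + 5*x + 4 is on top; that piece has area ∫[-3,-2] (-(2*x^2 + 10*x + 12)) dx = 1/3.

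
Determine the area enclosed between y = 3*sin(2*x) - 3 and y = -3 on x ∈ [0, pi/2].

On [0, pi/2], (3*sin(2*x) - 3) - (-3) = 3*sin(2*x) is ≥ 0 throughout, so the area is a single integral of |3*sin(2*x)|.
∫[0,pi/2] (3*sin(2*x)) dx = 3.

3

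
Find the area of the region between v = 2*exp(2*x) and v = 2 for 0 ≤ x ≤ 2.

-5 + exp(4)

On [0, 2], (2*exp(2*x)) - (2) = 2*exp(2*x) - 2 is ≥ 0 throughout, so the area is a single integral of |2*exp(2*x) - 2|.
∫[0,2] (2*exp(2*x) - 2) dx = -5 + exp(4).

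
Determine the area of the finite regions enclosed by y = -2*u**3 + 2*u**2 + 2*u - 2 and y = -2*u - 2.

37/6

Set the curves equal: -2*u**3 + 2*u**2 + 2*u - 2 = -2*u - 2, so -2*u**3 + 2*u**2 + 4*u = 0, which factors as -2*u*(u - 2)*(u + 1) = 0. The curves meet at u = -1, 0, 2.
On [-1, 0], y = -2*u - 2 is on top; that piece has area ∫[-1,0] (-(-2*u**3 + 2*u**2 + 4*u)) du = 5/6.
On [0, 2], y = -2*u**3 + 2*u**2 + 2*u - 2 is on top; that piece has area ∫[0,2] (-2*u**3 + 2*u**2 + 4*u) du = 16/3.
Total enclosed area = 5/6 + 16/3 = 37/6.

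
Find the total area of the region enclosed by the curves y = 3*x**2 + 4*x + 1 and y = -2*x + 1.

4

Set the curves equal: 3*x**2 + 4*x + 1 = -2*x + 1, so 3*x**2 + 6*x = 0, which factors as 3*x*(x + 2) = 0. The curves meet at x = -2, 0.
On [-2, 0], y = -2*x + 1 is on top; that piece has area ∫[-2,0] (-(3*x**2 + 6*x)) dx = 4.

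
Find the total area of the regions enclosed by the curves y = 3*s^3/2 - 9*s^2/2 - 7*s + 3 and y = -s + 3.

Set the curves equal: 3*s^3/2 - 9*s^2/2 - 7*s + 3 = -s + 3, so 3*s^3/2 - 9*s^2/2 - 6*s = 0, which factors as 3*s*(s - 4)*(s + 1)/2 = 0. The curves meet at s = -1, 0, 4.
On [-1, 0], y = 3*s^3/2 - 9*s^2/2 - 7*s + 3 is on top; that piece has area ∫[-1,0] (3*s^3/2 - 9*s^2/2 - 6*s) ds = 9/8.
On [0, 4], y = -s + 3 is on top; that piece has area ∫[0,4] (-(3*s^3/2 - 9*s^2/2 - 6*s)) ds = 48.
Total enclosed area = 9/8 + 48 = 393/8.

393/8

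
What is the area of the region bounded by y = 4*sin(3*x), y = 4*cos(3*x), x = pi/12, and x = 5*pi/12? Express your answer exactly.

8*sqrt(2)/3

On [pi/12, 5*pi/12], (4*sin(3*x)) - (4*cos(3*x)) = 4*sin(3*x) - 4*cos(3*x) is ≥ 0 throughout, so the area is a single integral of |4*sin(3*x) - 4*cos(3*x)|.
∫[pi/12,5*pi/12] (4*sin(3*x) - 4*cos(3*x)) dx = 8*sqrt(2)/3.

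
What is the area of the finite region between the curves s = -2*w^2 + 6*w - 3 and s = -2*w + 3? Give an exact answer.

8/3

Both boundary curves give s as a function of w, so integrate with respect to w. Setting them equal: -2*w^2 + 8*w - 6 = 0, i.e. -2*(w - 3)*(w - 1) = 0, so they meet at w = 1, 3.
For w in [1, 3], s = -2*w^2 + 6*w - 3 is on the right; area = ∫[1,3] (-2*w^2 + 8*w - 6) dw = 8/3.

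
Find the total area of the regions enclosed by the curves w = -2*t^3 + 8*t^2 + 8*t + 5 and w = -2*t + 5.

443/3

Set the curves equal: -2*t^3 + 8*t^2 + 8*t + 5 = -2*t + 5, so -2*t^3 + 8*t^2 + 10*t = 0, which factors as -2*t*(t - 5)*(t + 1) = 0. The curves meet at t = -1, 0, 5.
On [-1, 0], w = -2*t + 5 is on top; that piece has area ∫[-1,0] (-(-2*t^3 + 8*t^2 + 10*t)) dt = 11/6.
On [0, 5], w = -2*t^3 + 8*t^2 + 8*t + 5 is on top; that piece has area ∫[0,5] (-2*t^3 + 8*t^2 + 10*t) dt = 875/6.
Total enclosed area = 11/6 + 875/6 = 443/3.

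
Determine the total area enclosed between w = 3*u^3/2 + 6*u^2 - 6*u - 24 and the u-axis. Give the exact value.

74

The curve meets the u-axis where 3*u^3/2 + 6*u^2 - 6*u - 24 = 0, i.e. 3*(u - 2)*(u + 2)*(u + 4)/2 = 0, at u = -4, -2, 2.
On [-4, -2] the curve lies above the axis; ∫[-4,-2] (3*u^3/2 + 6*u^2 - 6*u - 24) du = 10, giving area 10.
On [-2, 2] the curve lies below the axis; ∫[-2,2] (3*u^3/2 + 6*u^2 - 6*u - 24) du = -64, giving area 64.
Total area = 10 + 64 = 74.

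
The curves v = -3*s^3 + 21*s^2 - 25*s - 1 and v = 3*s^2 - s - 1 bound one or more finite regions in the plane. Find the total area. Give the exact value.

Set the curves equal: -3*s^3 + 21*s^2 - 25*s - 1 = 3*s^2 - s - 1, so -3*s^3 + 18*s^2 - 24*s = 0, which factors as -3*s*(s - 4)*(s - 2) = 0. The curves meet at s = 0, 2, 4.
On [0, 2], v = 3*s^2 - s - 1 is on top; that piece has area ∫[0,2] (-(-3*s^3 + 18*s^2 - 24*s)) ds = 12.
On [2, 4], v = -3*s^3 + 21*s^2 - 25*s - 1 is on top; that piece has area ∫[2,4] (-3*s^3 + 18*s^2 - 24*s) ds = 12.
Total enclosed area = 12 + 12 = 24.

24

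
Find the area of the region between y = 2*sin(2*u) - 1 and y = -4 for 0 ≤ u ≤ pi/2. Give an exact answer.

2 + 3*pi/2

On [0, pi/2], (2*sin(2*u) - 1) - (-4) = 2*sin(2*u) + 3 is ≥ 0 throughout, so the area is a single integral of |2*sin(2*u) + 3|.
∫[0,pi/2] (2*sin(2*u) + 3) du = 2 + 3*pi/2.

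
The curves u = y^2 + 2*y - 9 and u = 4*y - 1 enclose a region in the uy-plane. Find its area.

36

Both boundary curves give u as a function of y, so integrate with respect to y. Setting them equal: y^2 - 2*y - 8 = 0, i.e. (y - 4)*(y + 2) = 0, so they meet at y = -2, 4.
For y in [-2, 4], u = y^2 + 2*y - 9 is on the left; area = ∫[-2,4] (-(y^2 - 2*y - 8)) dy = 36.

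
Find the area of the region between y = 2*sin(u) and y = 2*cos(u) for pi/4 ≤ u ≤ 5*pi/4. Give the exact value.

4*sqrt(2)

On [pi/4, 5*pi/4], (2*sin(u)) - (2*cos(u)) = 2*sin(u) - 2*cos(u) is ≥ 0 throughout, so the area is a single integral of |2*sin(u) - 2*cos(u)|.
∫[pi/4,5*pi/4] (2*sin(u) - 2*cos(u)) du = 4*sqrt(2).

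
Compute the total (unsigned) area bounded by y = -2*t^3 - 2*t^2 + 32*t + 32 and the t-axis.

The curve meets the t-axis where -2*t^3 - 2*t^2 + 32*t + 32 = 0, i.e. -2*(t - 4)*(t + 1)*(t + 4) = 0, at t = -4, -1, 4.
On [-4, -1] the curve lies below the axis; ∫[-4,-1] (-2*t^3 - 2*t^2 + 32*t + 32) dt = -117/2, giving area 117/2.
On [-1, 4] the curve lies above the axis; ∫[-1,4] (-2*t^3 - 2*t^2 + 32*t + 32) dt = 1375/6, giving area 1375/6.
Total area = 117/2 + 1375/6 = 863/3.

863/3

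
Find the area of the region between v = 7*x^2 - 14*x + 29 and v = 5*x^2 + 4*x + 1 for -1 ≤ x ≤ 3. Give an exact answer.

The difference (7*x^2 - 14*x + 29) - (5*x^2 + 4*x + 1) = 2*x^2 - 18*x + 28 changes sign at x = 2 inside [-1, 3], so split the integral there.
∫[-1,2] (2*x^2 - 18*x + 28) dx = 63.
∫[2,3] (2*x^2 - 18*x + 28) dx = -13/3; the area of that piece is 13/3.
Total area = 63 + 13/3 = 202/3.

202/3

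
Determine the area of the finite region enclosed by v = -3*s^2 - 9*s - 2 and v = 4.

1/2

Set the curves equal: -3*s^2 - 9*s - 2 = 4, so -3*s^2 - 9*s - 6 = 0, which factors as -3*(s + 1)*(s + 2) = 0. The curves meet at s = -2, -1.
On [-2, -1], v = -3*s^2 - 9*s - 2 is on top; that piece has area ∫[-2,-1] (-3*s^2 - 9*s - 6) ds = 1/2.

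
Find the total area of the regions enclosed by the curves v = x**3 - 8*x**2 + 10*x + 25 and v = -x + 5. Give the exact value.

Set the curves equal: x**3 - 8*x**2 + 10*x + 25 = -x + 5, so x**3 - 8*x**2 + 11*x + 20 = 0, which factors as (x - 5)*(x - 4)*(x + 1) = 0. The curves meet at x = -1, 4, 5.
On [-1, 4], v = x**3 - 8*x**2 + 10*x + 25 is on top; that piece has area ∫[-1,4] (x**3 - 8*x**2 + 11*x + 20) dx = 875/12.
On [4, 5], v = -x + 5 is on top; that piece has area ∫[4,5] (-(x**3 - 8*x**2 + 11*x + 20)) dx = 11/12.
Total enclosed area = 875/12 + 11/12 = 443/6.

443/6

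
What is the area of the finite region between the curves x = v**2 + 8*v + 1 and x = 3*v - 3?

Both boundary curves give x as a function of v, so integrate with respect to v. Setting them equal: v**2 + 5*v + 4 = 0, i.e. (v + 1)*(v + 4) = 0, so they meet at v = -4, -1.
For v in [-4, -1], x = v**2 + 8*v + 1 is on the left; area = ∫[-4,-1] (-(v**2 + 5*v + 4)) dv = 9/2.

9/2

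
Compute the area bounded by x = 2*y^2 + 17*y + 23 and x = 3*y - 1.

Both boundary curves give x as a function of y, so integrate with respect to y. Setting them equal: 2*y^2 + 14*y + 24 = 0, i.e. 2*(y + 3)*(y + 4) = 0, so they meet at y = -4, -3.
For y in [-4, -3], x = 2*y^2 + 17*y + 23 is on the left; area = ∫[-4,-3] (-(2*y^2 + 14*y + 24)) dy = 1/3.

1/3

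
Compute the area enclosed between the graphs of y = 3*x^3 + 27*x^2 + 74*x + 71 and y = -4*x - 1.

3/2

Set the curves equal: 3*x^3 + 27*x^2 + 74*x + 71 = -4*x - 1, so 3*x^3 + 27*x^2 + 78*x + 72 = 0, which factors as 3*(x + 2)*(x + 3)*(x + 4) = 0. The curves meet at x = -4, -3, -2.
On [-4, -3], y = 3*x^3 + 27*x^2 + 74*x + 71 is on top; that piece has area ∫[-4,-3] (3*x^3 + 27*x^2 + 78*x + 72) dx = 3/4.
On [-3, -2], y = -4*x - 1 is on top; that piece has area ∫[-3,-2] (-(3*x^3 + 27*x^2 + 78*x + 72)) dx = 3/4.
Total enclosed area = 3/4 + 3/4 = 3/2.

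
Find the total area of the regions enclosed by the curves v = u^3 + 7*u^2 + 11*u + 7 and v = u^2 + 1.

1/2

Set the curves equal: u^3 + 7*u^2 + 11*u + 7 = u^2 + 1, so u^3 + 6*u^2 + 11*u + 6 = 0, which factors as (u + 1)*(u + 2)*(u + 3) = 0. The curves meet at u = -3, -2, -1.
On [-3, -2], v = u^3 + 7*u^2 + 11*u + 7 is on top; that piece has area ∫[-3,-2] (u^3 + 6*u^2 + 11*u + 6) du = 1/4.
On [-2, -1], v = u^2 + 1 is on top; that piece has area ∫[-2,-1] (-(u^3 + 6*u^2 + 11*u + 6)) du = 1/4.
Total enclosed area = 1/4 + 1/4 = 1/2.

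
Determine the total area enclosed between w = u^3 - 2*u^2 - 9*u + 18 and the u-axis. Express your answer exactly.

443/6

The curve meets the u-axis where u^3 - 2*u^2 - 9*u + 18 = 0, i.e. (u - 3)*(u - 2)*(u + 3) = 0, at u = -3, 2, 3.
On [-3, 2] the curve lies above the axis; ∫[-3,2] (u^3 - 2*u^2 - 9*u + 18) du = 875/12, giving area 875/12.
On [2, 3] the curve lies below the axis; ∫[2,3] (u^3 - 2*u^2 - 9*u + 18) du = -11/12, giving area 11/12.
Total area = 875/12 + 11/12 = 443/6.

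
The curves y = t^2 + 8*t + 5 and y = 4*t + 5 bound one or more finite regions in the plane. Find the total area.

Set the curves equal: t^2 + 8*t + 5 = 4*t + 5, so t^2 + 4*t = 0, which factors as t*(t + 4) = 0. The curves meet at t = -4, 0.
On [-4, 0], y = 4*t + 5 is on top; that piece has area ∫[-4,0] (-(t^2 + 4*t)) dt = 32/3.

32/3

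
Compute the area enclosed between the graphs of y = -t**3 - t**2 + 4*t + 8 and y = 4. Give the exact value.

71/6

Set the curves equal: -t**3 - t**2 + 4*t + 8 = 4, so -t**3 - t**2 + 4*t + 4 = 0, which factors as -(t - 2)*(t + 1)*(t + 2) = 0. The curves meet at t = -2, -1, 2.
On [-2, -1], y = 4 is on top; that piece has area ∫[-2,-1] (-(-t**3 - t**2 + 4*t + 4)) dt = 7/12.
On [-1, 2], y = -t**3 - t**2 + 4*t + 8 is on top; that piece has area ∫[-1,2] (-t**3 - t**2 + 4*t + 4) dt = 45/4.
Total enclosed area = 7/12 + 45/4 = 71/6.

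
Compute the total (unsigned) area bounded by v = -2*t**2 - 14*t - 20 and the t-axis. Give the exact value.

9

The curve meets the t-axis where -2*t**2 - 14*t - 20 = 0, i.e. -2*(t + 2)*(t + 5) = 0, at t = -5, -2.
On [-5, -2] the curve lies above the axis; ∫[-5,-2] (-2*t**2 - 14*t - 20) dt = 9, giving area 9.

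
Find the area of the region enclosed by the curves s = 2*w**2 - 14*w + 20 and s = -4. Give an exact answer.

1/3

Both boundary curves give s as a function of w, so integrate with respect to w. Setting them equal: 2*w**2 - 14*w + 24 = 0, i.e. 2*(w - 4)*(w - 3) = 0, so they meet at w = 3, 4.
For w in [3, 4], s = 2*w**2 - 14*w + 20 is on the left; area = ∫[3,4] (-(2*w**2 - 14*w + 24)) dw = 1/3.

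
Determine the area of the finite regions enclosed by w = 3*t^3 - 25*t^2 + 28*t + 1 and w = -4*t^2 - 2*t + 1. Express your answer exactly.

253/4

Set the curves equal: 3*t^3 - 25*t^2 + 28*t + 1 = -4*t^2 - 2*t + 1, so 3*t^3 - 21*t^2 + 30*t = 0, which factors as 3*t*(t - 5)*(t - 2) = 0. The curves meet at t = 0, 2, 5.
On [0, 2], w = 3*t^3 - 25*t^2 + 28*t + 1 is on top; that piece has area ∫[0,2] (3*t^3 - 21*t^2 + 30*t) dt = 16.
On [2, 5], w = -4*t^2 - 2*t + 1 is on top; that piece has area ∫[2,5] (-(3*t^3 - 21*t^2 + 30*t)) dt = 189/4.
Total enclosed area = 16 + 189/4 = 253/4.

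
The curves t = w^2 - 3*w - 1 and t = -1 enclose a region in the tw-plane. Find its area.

9/2

Both boundary curves give t as a function of w, so integrate with respect to w. Setting them equal: w^2 - 3*w = 0, i.e. w*(w - 3) = 0, so they meet at w = 0, 3.
For w in [0, 3], t = w^2 - 3*w - 1 is on the left; area = ∫[0,3] (-(w^2 - 3*w)) dw = 9/2.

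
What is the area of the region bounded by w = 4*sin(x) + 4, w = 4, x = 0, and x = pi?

On [0, pi], (4*sin(x) + 4) - (4) = 4*sin(x) is ≥ 0 throughout, so the area is a single integral of |4*sin(x)|.
∫[0,pi] (4*sin(x)) dx = 8.

8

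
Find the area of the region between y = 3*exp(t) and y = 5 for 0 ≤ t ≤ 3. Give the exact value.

The difference (3*exp(t)) - (5) = 3*exp(t) - 5 changes sign at t = log(5/3) inside [0, 3], so split the integral there.
∫[0,log(5/3)] (3*exp(t) - 5) dt = log(243/3125) + 2; the area of that piece is -2 + log(3125/243).
∫[log(5/3),3] (3*exp(t) - 5) dt = -20 - 5*log(3) + 5*log(5) + 3*exp(3).
Total area = (-2 + log(3125/243)) + (-20 - 5*log(3) + 5*log(5) + 3*exp(3)) = -22 - 10*log(3) + 10*log(5) + 3*exp(3).

-22 - 10*log(3) + 10*log(5) + 3*exp(3)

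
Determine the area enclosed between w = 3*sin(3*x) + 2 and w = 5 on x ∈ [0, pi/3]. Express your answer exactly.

On [0, pi/3], (3*sin(3*x) + 2) - (5) = 3*sin(3*x) - 3 is ≤ 0 throughout, so the area is a single integral of |3*sin(3*x) - 3|.
∫[0,pi/3] (3*sin(3*x) - 3) dx = 2 - pi; the area of that piece is -2 + pi.

-2 + pi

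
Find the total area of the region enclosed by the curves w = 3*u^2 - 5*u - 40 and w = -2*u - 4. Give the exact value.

343/2

Set the curves equal: 3*u^2 - 5*u - 40 = -2*u - 4, so 3*u^2 - 3*u - 36 = 0, which factors as 3*(u - 4)*(u + 3) = 0. The curves meet at u = -3, 4.
On [-3, 4], w = -2*u - 4 is on top; that piece has area ∫[-3,4] (-(3*u^2 - 3*u - 36)) du = 343/2.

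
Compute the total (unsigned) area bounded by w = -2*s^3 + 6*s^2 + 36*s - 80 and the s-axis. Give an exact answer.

999/2

The curve meets the s-axis where -2*s^3 + 6*s^2 + 36*s - 80 = 0, i.e. -2*(s - 5)*(s - 2)*(s + 4) = 0, at s = -4, 2, 5.
On [-4, 2] the curve lies below the axis; ∫[-4,2] (-2*s^3 + 6*s^2 + 36*s - 80) ds = -432, giving area 432.
On [2, 5] the curve lies above the axis; ∫[2,5] (-2*s^3 + 6*s^2 + 36*s - 80) ds = 135/2, giving area 135/2.
Total area = 432 + 135/2 = 999/2.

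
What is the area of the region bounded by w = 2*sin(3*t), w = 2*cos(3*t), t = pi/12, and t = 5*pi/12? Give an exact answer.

4*sqrt(2)/3

On [pi/12, 5*pi/12], (2*sin(3*t)) - (2*cos(3*t)) = 2*sin(3*t) - 2*cos(3*t) is ≥ 0 throughout, so the area is a single integral of |2*sin(3*t) - 2*cos(3*t)|.
∫[pi/12,5*pi/12] (2*sin(3*t) - 2*cos(3*t)) dt = 4*sqrt(2)/3.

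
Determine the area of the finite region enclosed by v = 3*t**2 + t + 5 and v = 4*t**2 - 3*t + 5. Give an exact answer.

Set the curves equal: 3*t**2 + t + 5 = 4*t**2 - 3*t + 5, so -t**2 + 4*t = 0, which factors as -t*(t - 4) = 0. The curves meet at t = 0, 4.
On [0, 4], v = 3*t**2 + t + 5 is on top; that piece has area ∫[0,4] (-t**2 + 4*t) dt = 32/3.

32/3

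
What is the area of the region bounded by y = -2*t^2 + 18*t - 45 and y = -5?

1/3

Set the curves equal: -2*t^2 + 18*t - 45 = -5, so -2*t^2 + 18*t - 40 = 0, which factors as -2*(t - 5)*(t - 4) = 0. The curves meet at t = 4, 5.
On [4, 5], y = -2*t^2 + 18*t - 45 is on top; that piece has area ∫[4,5] (-2*t^2 + 18*t - 40) dt = 1/3.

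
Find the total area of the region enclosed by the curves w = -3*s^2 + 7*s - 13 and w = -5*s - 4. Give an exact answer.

4

Set the curves equal: -3*s^2 + 7*s - 13 = -5*s - 4, so -3*s^2 + 12*s - 9 = 0, which factors as -3*(s - 3)*(s - 1) = 0. The curves meet at s = 1, 3.
On [1, 3], w = -3*s^2 + 7*s - 13 is on top; that piece has area ∫[1,3] (-3*s^2 + 12*s - 9) ds = 4.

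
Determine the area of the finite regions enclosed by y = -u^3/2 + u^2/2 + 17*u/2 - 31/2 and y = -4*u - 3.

506/3

Set the curves equal: -u^3/2 + u^2/2 + 17*u/2 - 31/2 = -4*u - 3, so -u^3/2 + u^2/2 + 25*u/2 - 25/2 = 0, which factors as -(u - 5)*(u - 1)*(u + 5)/2 = 0. The curves meet at u = -5, 1, 5.
On [-5, 1], y = -4*u - 3 is on top; that piece has area ∫[-5,1] (-(-u^3/2 + u^2/2 + 25*u/2 - 25/2)) du = 126.
On [1, 5], y = -u^3/2 + u^2/2 + 17*u/2 - 31/2 is on top; that piece has area ∫[1,5] (-u^3/2 + u^2/2 + 25*u/2 - 25/2) du = 128/3.
Total enclosed area = 126 + 128/3 = 506/3.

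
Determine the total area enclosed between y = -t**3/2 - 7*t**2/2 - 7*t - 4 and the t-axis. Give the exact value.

37/24

The curve meets the t-axis where -t**3/2 - 7*t**2/2 - 7*t - 4 = 0, i.e. -(t + 1)*(t + 2)*(t + 4)/2 = 0, at t = -4, -2, -1.
On [-4, -2] the curve lies below the axis; ∫[-4,-2] (-t**3/2 - 7*t**2/2 - 7*t - 4) dt = -4/3, giving area 4/3.
On [-2, -1] the curve lies above the axis; ∫[-2,-1] (-t**3/2 - 7*t**2/2 - 7*t - 4) dt = 5/24, giving area 5/24.
Total area = 4/3 + 5/24 = 37/24.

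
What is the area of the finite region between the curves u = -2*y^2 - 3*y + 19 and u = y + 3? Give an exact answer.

Both boundary curves give u as a function of y, so integrate with respect to y. Setting them equal: -2*y^2 - 4*y + 16 = 0, i.e. -2*(y - 2)*(y + 4) = 0, so they meet at y = -4, 2.
For y in [-4, 2], u = -2*y^2 - 3*y + 19 is on the right; area = ∫[-4,2] (-2*y^2 - 4*y + 16) dy = 72.

72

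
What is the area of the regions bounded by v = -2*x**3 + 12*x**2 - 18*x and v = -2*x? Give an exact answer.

Set the curves equal: -2*x**3 + 12*x**2 - 18*x = -2*x, so -2*x**3 + 12*x**2 - 16*x = 0, which factors as -2*x*(x - 4)*(x - 2) = 0. The curves meet at x = 0, 2, 4.
On [0, 2], v = -2*x is on top; that piece has area ∫[0,2] (-(-2*x**3 + 12*x**2 - 16*x)) dx = 8.
On [2, 4], v = -2*x**3 + 12*x**2 - 18*x is on top; that piece has area ∫[2,4] (-2*x**3 + 12*x**2 - 16*x) dx = 8.
Total enclosed area = 8 + 8 = 16.

16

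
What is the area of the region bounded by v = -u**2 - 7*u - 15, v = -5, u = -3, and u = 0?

59/6

The difference (-u**2 - 7*u - 15) - (-5) = -u**2 - 7*u - 10 changes sign at u = -2 inside [-3, 0], so split the integral there.
∫[-3,-2] (-u**2 - 7*u - 10) du = 7/6.
∫[-2,0] (-u**2 - 7*u - 10) du = -26/3; the area of that piece is 26/3.
Total area = 7/6 + 26/3 = 59/6.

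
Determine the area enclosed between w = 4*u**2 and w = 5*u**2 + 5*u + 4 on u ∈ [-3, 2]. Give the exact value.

The difference (4*u**2) - (5*u**2 + 5*u + 4) = -u**2 - 5*u - 4 changes sign at u = -1 inside [-3, 2], so split the integral there.
∫[-3,-1] (-u**2 - 5*u - 4) du = 10/3.
∫[-1,2] (-u**2 - 5*u - 4) du = -45/2; the area of that piece is 45/2.
Total area = 10/3 + 45/2 = 155/6.

155/6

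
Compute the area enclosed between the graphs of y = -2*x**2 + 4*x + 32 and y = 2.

512/3

Set the curves equal: -2*x**2 + 4*x + 32 = 2, so -2*x**2 + 4*x + 30 = 0, which factors as -2*(x - 5)*(x + 3) = 0. The curves meet at x = -3, 5.
On [-3, 5], y = -2*x**2 + 4*x + 32 is on top; that piece has area ∫[-3,5] (-2*x**2 + 4*x + 30) dx = 512/3.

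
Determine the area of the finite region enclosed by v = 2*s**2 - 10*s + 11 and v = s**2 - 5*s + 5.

Set the curves equal: 2*s**2 - 10*s + 11 = s**2 - 5*s + 5, so s**2 - 5*s + 6 = 0, which factors as (s - 3)*(s - 2) = 0. The curves meet at s = 2, 3.
On [2, 3], v = s**2 - 5*s + 5 is on top; that piece has area ∫[2,3] (-(s**2 - 5*s + 6)) ds = 1/6.

1/6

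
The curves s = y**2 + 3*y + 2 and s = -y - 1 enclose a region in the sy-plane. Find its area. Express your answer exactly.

Both boundary curves give s as a function of y, so integrate with respect to y. Setting them equal: y**2 + 4*y + 3 = 0, i.e. (y + 1)*(y + 3) = 0, so they meet at y = -3, -1.
For y in [-3, -1], s = y**2 + 3*y + 2 is on the left; area = ∫[-3,-1] (-(y**2 + 4*y + 3)) dy = 4/3.

4/3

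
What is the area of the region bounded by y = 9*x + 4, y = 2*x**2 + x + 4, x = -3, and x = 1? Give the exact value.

172/3

The difference (9*x + 4) - (2*x**2 + x + 4) = -2*x**2 + 8*x changes sign at x = 0 inside [-3, 1], so split the integral there.
∫[-3,0] (-2*x**2 + 8*x) dx = -54; the area of that piece is 54.
∫[0,1] (-2*x**2 + 8*x) dx = 10/3.
Total area = 54 + 10/3 = 172/3.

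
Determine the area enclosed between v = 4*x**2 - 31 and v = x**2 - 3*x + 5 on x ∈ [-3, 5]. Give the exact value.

The difference (4*x**2 - 31) - (x**2 - 3*x + 5) = 3*x**2 + 3*x - 36 changes sign at x = 3 inside [-3, 5], so split the integral there.
∫[-3,3] (3*x**2 + 3*x - 36) dx = -162; the area of that piece is 162.
∫[3,5] (3*x**2 + 3*x - 36) dx = 50.
Total area = 162 + 50 = 212.

212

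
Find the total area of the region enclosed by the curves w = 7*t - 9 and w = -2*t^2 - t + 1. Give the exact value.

Set the curves equal: 7*t - 9 = -2*t^2 - t + 1, so 2*t^2 + 8*t - 10 = 0, which factors as 2*(t - 1)*(t + 5) = 0. The curves meet at t = -5, 1.
On [-5, 1], w = -2*t^2 - t + 1 is on top; that piece has area ∫[-5,1] (-(2*t^2 + 8*t - 10)) dt = 72.

72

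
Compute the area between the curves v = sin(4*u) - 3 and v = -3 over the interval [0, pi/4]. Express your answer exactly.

1/2

On [0, pi/4], (sin(4*u) - 3) - (-3) = sin(4*u) is ≥ 0 throughout, so the area is a single integral of |sin(4*u)|.
∫[0,pi/4] (sin(4*u)) du = 1/2.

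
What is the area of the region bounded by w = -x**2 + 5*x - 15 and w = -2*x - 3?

Set the curves equal: -x**2 + 5*x - 15 = -2*x - 3, so -x**2 + 7*x - 12 = 0, which factors as -(x - 4)*(x - 3) = 0. The curves meet at x = 3, 4.
On [3, 4], w = -x**2 + 5*x - 15 is on top; that piece has area ∫[3,4] (-x**2 + 7*x - 12) dx = 1/6.

1/6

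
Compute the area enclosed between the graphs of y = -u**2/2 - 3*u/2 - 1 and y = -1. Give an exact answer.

Set the curves equal: -u**2/2 - 3*u/2 - 1 = -1, so -u**2/2 - 3*u/2 = 0, which factors as -u*(u + 3)/2 = 0. The curves meet at u = -3, 0.
On [-3, 0], y = -u**2/2 - 3*u/2 - 1 is on top; that piece has area ∫[-3,0] (-u**2/2 - 3*u/2) du = 9/4.

9/4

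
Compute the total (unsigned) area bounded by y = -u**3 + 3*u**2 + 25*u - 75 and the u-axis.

524

The curve meets the u-axis where -u**3 + 3*u**2 + 25*u - 75 = 0, i.e. -(u - 5)*(u - 3)*(u + 5) = 0, at u = -5, 3, 5.
On [-5, 3] the curve lies below the axis; ∫[-5,3] (-u**3 + 3*u**2 + 25*u - 75) du = -512, giving area 512.
On [3, 5] the curve lies above the axis; ∫[3,5] (-u**3 + 3*u**2 + 25*u - 75) du = 12, giving area 12.
Total area = 512 + 12 = 524.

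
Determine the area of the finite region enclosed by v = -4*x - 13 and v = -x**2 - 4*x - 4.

Set the curves equal: -4*x - 13 = -x**2 - 4*x - 4, so x**2 - 9 = 0, which factors as (x - 3)*(x + 3) = 0. The curves meet at x = -3, 3.
On [-3, 3], v = -x**2 - 4*x - 4 is on top; that piece has area ∫[-3,3] (-(x**2 - 9)) dx = 36.

36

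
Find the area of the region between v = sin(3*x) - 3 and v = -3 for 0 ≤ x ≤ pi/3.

2/3

On [0, pi/3], (sin(3*x) - 3) - (-3) = sin(3*x) is ≥ 0 throughout, so the area is a single integral of |sin(3*x)|.
∫[0,pi/3] (sin(3*x)) dx = 2/3.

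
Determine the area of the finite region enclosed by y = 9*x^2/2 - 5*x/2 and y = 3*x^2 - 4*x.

Set the curves equal: 9*x^2/2 - 5*x/2 = 3*x^2 - 4*x, so 3*x^2/2 + 3*x/2 = 0, which factors as 3*x*(x + 1)/2 = 0. The curves meet at x = -1, 0.
On [-1, 0], y = 3*x^2 - 4*x is on top; that piece has area ∫[-1,0] (-(3*x^2/2 + 3*x/2)) dx = 1/4.

1/4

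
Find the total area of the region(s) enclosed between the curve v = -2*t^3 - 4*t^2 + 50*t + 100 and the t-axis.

2459/3

The curve meets the t-axis where -2*t^3 - 4*t^2 + 50*t + 100 = 0, i.e. -2*(t - 5)*(t + 2)*(t + 5) = 0, at t = -5, -2, 5.
On [-5, -2] the curve lies below the axis; ∫[-5,-2] (-2*t^3 - 4*t^2 + 50*t + 100) dt = -153/2, giving area 153/2.
On [-2, 5] the curve lies above the axis; ∫[-2,5] (-2*t^3 - 4*t^2 + 50*t + 100) dt = 4459/6, giving area 4459/6.
Total area = 153/2 + 4459/6 = 2459/3.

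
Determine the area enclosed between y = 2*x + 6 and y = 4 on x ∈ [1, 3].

On [1, 3], (2*x + 6) - (4) = 2*x + 2 is ≥ 0 throughout, so the area is a single integral of |2*x + 2|.
∫[1,3] (2*x + 2) dx = 12.

12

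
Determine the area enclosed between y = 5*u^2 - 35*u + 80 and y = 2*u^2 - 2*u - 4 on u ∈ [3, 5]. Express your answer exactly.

9

The difference (5*u^2 - 35*u + 80) - (2*u^2 - 2*u - 4) = 3*u^2 - 33*u + 84 changes sign at u = 4 inside [3, 5], so split the integral there.
∫[3,4] (3*u^2 - 33*u + 84) du = 11/2.
∫[4,5] (3*u^2 - 33*u + 84) du = -7/2; the area of that piece is 7/2.
Total area = 11/2 + 7/2 = 9.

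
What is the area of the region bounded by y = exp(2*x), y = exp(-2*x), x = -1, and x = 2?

The difference (exp(2*x)) - (exp(-2*x)) = exp(2*x) - exp(-2*x) changes sign at x = 0 inside [-1, 2], so split the integral there.
∫[-1,0] (exp(2*x) - exp(-2*x)) dx = -exp(2)/2 - exp(-2)/2 + 1; the area of that piece is -1 + exp(-2)/2 + exp(2)/2.
∫[0,2] (exp(2*x) - exp(-2*x)) dx = -1 + exp(-4)/2 + exp(4)/2.
Total area = (-1 + exp(-2)/2 + exp(2)/2) + (-1 + exp(-4)/2 + exp(4)/2) = -2 + exp(-4)/2 + exp(-2)/2 + exp(2)/2 + exp(4)/2.

-2 + exp(-4)/2 + exp(-2)/2 + exp(2)/2 + exp(4)/2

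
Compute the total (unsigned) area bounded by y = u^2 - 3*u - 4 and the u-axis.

The curve meets the u-axis where u^2 - 3*u - 4 = 0, i.e. (u - 4)*(u + 1) = 0, at u = -1, 4.
On [-1, 4] the curve lies below the axis; ∫[-1,4] (u^2 - 3*u - 4) du = -125/6, giving area 125/6.

125/6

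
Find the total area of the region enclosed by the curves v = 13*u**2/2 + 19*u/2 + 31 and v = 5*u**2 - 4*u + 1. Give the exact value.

1/4

Set the curves equal: 13*u**2/2 + 19*u/2 + 31 = 5*u**2 - 4*u + 1, so 3*u**2/2 + 27*u/2 + 30 = 0, which factors as 3*(u + 4)*(u + 5)/2 = 0. The curves meet at u = -5, -4.
On [-5, -4], v = 5*u**2 - 4*u + 1 is on top; that piece has area ∫[-5,-4] (-(3*u**2/2 + 27*u/2 + 30)) du = 1/4.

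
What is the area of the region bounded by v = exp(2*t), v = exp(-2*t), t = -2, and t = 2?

-2 + exp(-4) + exp(4)

The difference (exp(2*t)) - (exp(-2*t)) = exp(2*t) - exp(-2*t) changes sign at t = 0 inside [-2, 2], so split the integral there.
∫[-2,0] (exp(2*t) - exp(-2*t)) dt = -exp(4)/2 - exp(-4)/2 + 1; the area of that piece is -1 + exp(-4)/2 + exp(4)/2.
∫[0,2] (exp(2*t) - exp(-2*t)) dt = -1 + exp(-4)/2 + exp(4)/2.
Total area = (-1 + exp(-4)/2 + exp(4)/2) + (-1 + exp(-4)/2 + exp(4)/2) = -2 + exp(-4) + exp(4).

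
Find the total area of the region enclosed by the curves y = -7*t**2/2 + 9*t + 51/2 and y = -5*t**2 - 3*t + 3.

2

Set the curves equal: -7*t**2/2 + 9*t + 51/2 = -5*t**2 - 3*t + 3, so 3*t**2/2 + 12*t + 45/2 = 0, which factors as 3*(t + 3)*(t + 5)/2 = 0. The curves meet at t = -5, -3.
On [-5, -3], y = -5*t**2 - 3*t + 3 is on top; that piece has area ∫[-5,-3] (-(3*t**2/2 + 12*t + 45/2)) dt = 2.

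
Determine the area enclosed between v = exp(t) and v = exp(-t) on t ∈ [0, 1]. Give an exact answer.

On [0, 1], (exp(t)) - (exp(-t)) = exp(t) - exp(-t) is ≥ 0 throughout, so the area is a single integral of |exp(t) - exp(-t)|.
∫[0,1] (exp(t) - exp(-t)) dt = -2 + exp(-1) + exp(1).

-2 + exp(-1) + exp(1)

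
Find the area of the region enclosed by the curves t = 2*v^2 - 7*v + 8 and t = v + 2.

Both boundary curves give t as a function of v, so integrate with respect to v. Setting them equal: 2*v^2 - 8*v + 6 = 0, i.e. 2*(v - 3)*(v - 1) = 0, so they meet at v = 1, 3.
For v in [1, 3], t = 2*v^2 - 7*v + 8 is on the left; area = ∫[1,3] (-(2*v^2 - 8*v + 6)) dv = 8/3.

8/3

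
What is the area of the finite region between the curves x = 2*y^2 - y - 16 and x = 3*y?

72

Both boundary curves give x as a function of y, so integrate with respect to y. Setting them equal: 2*y^2 - 4*y - 16 = 0, i.e. 2*(y - 4)*(y + 2) = 0, so they meet at y = -2, 4.
For y in [-2, 4], x = 2*y^2 - y - 16 is on the left; area = ∫[-2,4] (-(2*y^2 - 4*y - 16)) dy = 72.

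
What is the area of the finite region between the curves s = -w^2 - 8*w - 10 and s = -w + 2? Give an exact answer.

1/6

Both boundary curves give s as a function of w, so integrate with respect to w. Setting them equal: -w^2 - 7*w - 12 = 0, i.e. -(w + 3)*(w + 4) = 0, so they meet at w = -4, -3.
For w in [-4, -3], s = -w^2 - 8*w - 10 is on the right; area = ∫[-4,-3] (-w^2 - 7*w - 12) dw = 1/6.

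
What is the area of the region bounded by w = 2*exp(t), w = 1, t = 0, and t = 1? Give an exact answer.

-3 + 2*exp(1)

On [0, 1], (2*exp(t)) - (1) = 2*exp(t) - 1 is ≥ 0 throughout, so the area is a single integral of |2*exp(t) - 1|.
∫[0,1] (2*exp(t) - 1) dt = -3 + 2*exp(1).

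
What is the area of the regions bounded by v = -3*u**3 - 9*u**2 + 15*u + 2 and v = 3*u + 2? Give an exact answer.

Set the curves equal: -3*u**3 - 9*u**2 + 15*u + 2 = 3*u + 2, so -3*u**3 - 9*u**2 + 12*u = 0, which factors as -3*u*(u - 1)*(u + 4) = 0. The curves meet at u = -4, 0, 1.
On [-4, 0], v = 3*u + 2 is on top; that piece has area ∫[-4,0] (-(-3*u**3 - 9*u**2 + 12*u)) du = 96.
On [0, 1], v = -3*u**3 - 9*u**2 + 15*u + 2 is on top; that piece has area ∫[0,1] (-3*u**3 - 9*u**2 + 12*u) du = 9/4.
Total enclosed area = 96 + 9/4 = 393/4.

393/4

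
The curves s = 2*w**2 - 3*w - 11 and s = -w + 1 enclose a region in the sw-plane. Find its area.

125/3

Both boundary curves give s as a function of w, so integrate with respect to w. Setting them equal: 2*w**2 - 2*w - 12 = 0, i.e. 2*(w - 3)*(w + 2) = 0, so they meet at w = -2, 3.
For w in [-2, 3], s = 2*w**2 - 3*w - 11 is on the left; area = ∫[-2,3] (-(2*w**2 - 2*w - 12)) dw = 125/3.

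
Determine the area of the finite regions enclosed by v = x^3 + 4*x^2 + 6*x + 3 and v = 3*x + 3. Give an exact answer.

Set the curves equal: x^3 + 4*x^2 + 6*x + 3 = 3*x + 3, so x^3 + 4*x^2 + 3*x = 0, which factors as x*(x + 1)*(x + 3) = 0. The curves meet at x = -3, -1, 0.
On [-3, -1], v = x^3 + 4*x^2 + 6*x + 3 is on top; that piece has area ∫[-3,-1] (x^3 + 4*x^2 + 3*x) dx = 8/3.
On [-1, 0], v = 3*x + 3 is on top; that piece has area ∫[-1,0] (-(x^3 + 4*x^2 + 3*x)) dx = 5/12.
Total enclosed area = 8/3 + 5/12 = 37/12.

37/12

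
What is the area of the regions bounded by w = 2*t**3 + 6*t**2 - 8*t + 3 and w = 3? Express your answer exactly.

131/2

Set the curves equal: 2*t**3 + 6*t**2 - 8*t + 3 = 3, so 2*t**3 + 6*t**2 - 8*t = 0, which factors as 2*t*(t - 1)*(t + 4) = 0. The curves meet at t = -4, 0, 1.
On [-4, 0], w = 2*t**3 + 6*t**2 - 8*t + 3 is on top; that piece has area ∫[-4,0] (2*t**3 + 6*t**2 - 8*t) dt = 64.
On [0, 1], w = 3 is on top; that piece has area ∫[0,1] (-(2*t**3 + 6*t**2 - 8*t)) dt = 3/2.
Total enclosed area = 64 + 3/2 = 131/2.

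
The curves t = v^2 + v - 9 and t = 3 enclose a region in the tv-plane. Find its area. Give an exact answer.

343/6

Both boundary curves give t as a function of v, so integrate with respect to v. Setting them equal: v^2 + v - 12 = 0, i.e. (v - 3)*(v + 4) = 0, so they meet at v = -4, 3.
For v in [-4, 3], t = v^2 + v - 9 is on the left; area = ∫[-4,3] (-(v^2 + v - 12)) dv = 343/6.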